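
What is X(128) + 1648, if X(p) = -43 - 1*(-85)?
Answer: 1690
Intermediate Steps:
X(p) = 42 (X(p) = -43 + 85 = 42)
X(128) + 1648 = 42 + 1648 = 1690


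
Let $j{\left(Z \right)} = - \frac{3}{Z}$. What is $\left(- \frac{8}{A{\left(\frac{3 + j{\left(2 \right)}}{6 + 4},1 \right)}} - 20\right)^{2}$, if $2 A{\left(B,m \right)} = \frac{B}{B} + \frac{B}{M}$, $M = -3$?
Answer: $\frac{490000}{361} \approx 1357.3$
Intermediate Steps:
$A{\left(B,m \right)} = \frac{1}{2} - \frac{B}{6}$ ($A{\left(B,m \right)} = \frac{\frac{B}{B} + \frac{B}{-3}}{2} = \frac{1 + B \left(- \frac{1}{3}\right)}{2} = \frac{1 - \frac{B}{3}}{2} = \frac{1}{2} - \frac{B}{6}$)
$\left(- \frac{8}{A{\left(\frac{3 + j{\left(2 \right)}}{6 + 4},1 \right)}} - 20\right)^{2} = \left(- \frac{8}{\frac{1}{2} - \frac{\left(3 - \frac{3}{2}\right) \frac{1}{6 + 4}}{6}} - 20\right)^{2} = \left(- \frac{8}{\frac{1}{2} - \frac{\left(3 - \frac{3}{2}\right) \frac{1}{10}}{6}} - 20\right)^{2} = \left(- \frac{8}{\frac{1}{2} - \frac{\frac{3}{2} \cdot \frac{1}{10}}{6}} - 20\right)^{2} = \left(- \frac{8}{\frac{1}{2} - \frac{1}{40}} - 20\right)^{2} = \left(- \frac{8}{\frac{19}{40}} - 20\right)^{2} = \left(\left(-8\right) \frac{40}{19} - 20\right)^{2} = \left(- \frac{320}{19} - 20\right)^{2} = \left(- \frac{700}{19}\right)^{2} = \frac{490000}{361}$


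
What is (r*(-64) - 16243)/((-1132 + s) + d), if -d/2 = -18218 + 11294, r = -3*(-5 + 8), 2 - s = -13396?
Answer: -15667/26114 ≈ -0.59995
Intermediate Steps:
s = 13398 (s = 2 - 1*(-13396) = 2 + 13396 = 13398)
r = -9 (r = -3*3 = -9)
d = 13848 (d = -2*(-18218 + 11294) = -2*(-6924) = 13848)
(r*(-64) - 16243)/((-1132 + s) + d) = (-9*(-64) - 16243)/((-1132 + 13398) + 13848) = (576 - 16243)/(12266 + 13848) = -15667/26114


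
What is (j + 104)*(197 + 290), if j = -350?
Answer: -119802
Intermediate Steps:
(j + 104)*(197 + 290) = (-350 + 104)*(197 + 290) = -246*487 = -119802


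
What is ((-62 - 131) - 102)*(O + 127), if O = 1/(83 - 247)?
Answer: -6143965/164 ≈ -37463.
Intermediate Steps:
O = -1/164 (O = 1/(-164) = -1/164 ≈ -0.0060976)
((-62 - 131) - 102)*(O + 127) = ((-62 - 131) - 102)*(-1/164 + 127) = (-193 - 102)*(20827/164) = -295*20827/164 = -6143965/164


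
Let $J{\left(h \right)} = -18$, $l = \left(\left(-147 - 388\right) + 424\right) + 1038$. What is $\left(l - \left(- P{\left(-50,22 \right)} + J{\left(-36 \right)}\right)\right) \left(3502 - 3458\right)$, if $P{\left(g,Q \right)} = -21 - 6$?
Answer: $40392$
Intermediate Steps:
$l = 927$ ($l = \left(\left(-147 - 388\right) + 424\right) + 1038 = \left(-535 + 424\right) + 1038 = -111 + 1038 = 927$)
$P{\left(g,Q \right)} = -27$ ($P{\left(g,Q \right)} = -21 - 6 = -27$)
$\left(l - \left(- P{\left(-50,22 \right)} + J{\left(-36 \right)}\right)\right) \left(3502 - 3458\right) = \left(927 - 9\right) \left(3502 - 3458\right) = \left(927 + \left(-27 + 18\right)\right) 44 = \left(927 - 9\right) 44 = 918 \cdot 44 = 40392$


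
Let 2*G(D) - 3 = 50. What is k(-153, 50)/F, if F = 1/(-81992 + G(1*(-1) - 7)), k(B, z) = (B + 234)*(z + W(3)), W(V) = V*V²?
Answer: -1022437647/2 ≈ -5.1122e+8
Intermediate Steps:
W(V) = V³
G(D) = 53/2 (G(D) = 3/2 + (½)*50 = 3/2 + 25 = 53/2)
k(B, z) = (27 + z)*(234 + B) (k(B, z) = (B + 234)*(z + 3³) = (234 + B)*(z + 27) = (234 + B)*(27 + z) = (27 + z)*(234 + B))
F = -2/163931 (F = 1/(-81992 + 53/2) = 1/(-163931/2) = -2/163931 ≈ -1.2200e-5)
k(-153, 50)/F = (6318 + 27*(-153) + 234*50 - 153*50)/(-2/163931) = (6318 - 4131 + 11700 - 7650)*(-163931/2) = 6237*(-163931/2) = -1022437647/2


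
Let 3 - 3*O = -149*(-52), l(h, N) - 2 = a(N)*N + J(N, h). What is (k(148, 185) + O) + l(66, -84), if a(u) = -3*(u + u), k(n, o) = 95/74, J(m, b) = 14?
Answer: -9967885/222 ≈ -44900.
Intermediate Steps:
k(n, o) = 95/74 (k(n, o) = 95*(1/74) = 95/74)
a(u) = -6*u
l(h, N) = 16 - 6*N**2 (l(h, N) = 2 + ((-6*N)*N + 14) = 2 + (-6*N**2 + 14) = 2 + (14 - 6*N**2) = 16 - 6*N**2)
O = -7745/3 (O = 1 - (-149)*(-52)/3 = 1 - 1/3*7748 = 1 - 7748/3 = -7745/3 ≈ -2581.7)
(k(148, 185) + O) + l(66, -84) = (95/74 - 7745/3) + (16 - 6*(-84)**2) = -572845/222 + (16 - 6*7056) = -572845/222 + (16 - 42336) = -572845/222 - 42320 = -9967885/222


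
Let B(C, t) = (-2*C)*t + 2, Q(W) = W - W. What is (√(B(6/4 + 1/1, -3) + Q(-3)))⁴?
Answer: 289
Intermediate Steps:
Q(W) = 0
B(C, t) = 2 - 2*C*t (B(C, t) = -2*C*t + 2 = 2 - 2*C*t)
(√(B(6/4 + 1/1, -3) + Q(-3)))⁴ = (√((2 - 2*(6/4 + 1/1)*(-3)) + 0))⁴ = (√((2 - 2*(6*(¼) + 1*1)*(-3)) + 0))⁴ = (√((2 - 2*(3/2 + 1)*(-3)) + 0))⁴ = (√((2 - 2*5/2*(-3)) + 0))⁴ = (√((2 + 15) + 0))⁴ = (√(17 + 0))⁴ = (√17)⁴ = 289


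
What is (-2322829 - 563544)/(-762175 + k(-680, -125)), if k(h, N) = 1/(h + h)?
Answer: 3925467280/1036558001 ≈ 3.7870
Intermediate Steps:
k(h, N) = 1/(2*h)
(-2322829 - 563544)/(-762175 + k(-680, -125)) = (-2322829 - 563544)/(-762175 + (½)/(-680)) = -2886373/(-762175 + (½)*(-1/680)) = -2886373/(-762175 - 1/1360) = -2886373/(-1036558001/1360) = -2886373*(-1360/1036558001) = 3925467280/1036558001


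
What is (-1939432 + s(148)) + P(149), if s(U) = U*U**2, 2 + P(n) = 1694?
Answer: 1304052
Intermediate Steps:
P(n) = 1692 (P(n) = -2 + 1694 = 1692)
s(U) = U**3
(-1939432 + s(148)) + P(149) = (-1939432 + 148**3) + 1692 = (-1939432 + 3241792) + 1692 = 1302360 + 1692 = 1304052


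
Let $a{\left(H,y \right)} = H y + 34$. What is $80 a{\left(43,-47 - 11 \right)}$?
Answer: $-196800$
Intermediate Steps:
$a{\left(H,y \right)} = 34 + H y$
$80 a{\left(43,-47 - 11 \right)} = 80 \left(34 + 43 \left(-47 - 11\right)\right) = 80 \left(34 + 43 \left(-58\right)\right) = 80 \left(34 - 2494\right) = 80 \left(-2460\right) = -196800$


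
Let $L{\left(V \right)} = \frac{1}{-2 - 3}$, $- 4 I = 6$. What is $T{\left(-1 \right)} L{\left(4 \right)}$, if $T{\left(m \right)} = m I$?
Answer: $- \frac{3}{10} \approx -0.3$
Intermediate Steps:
$I = - \frac{3}{2}$ ($I = \left(- \frac{1}{4}\right) 6 = - \frac{3}{2} \approx -1.5$)
$T{\left(m \right)} = - \frac{3 m}{2}$ ($T{\left(m \right)} = m \left(- \frac{3}{2}\right) = - \frac{3 m}{2}$)
$L{\left(V \right)} = - \frac{1}{5}$ ($L{\left(V \right)} = \frac{1}{-5} = - \frac{1}{5}$)
$T{\left(-1 \right)} L{\left(4 \right)} = \left(- \frac{3}{2}\right) \left(-1\right) \left(- \frac{1}{5}\right) = \frac{3}{2} \left(- \frac{1}{5}\right) = - \frac{3}{10}$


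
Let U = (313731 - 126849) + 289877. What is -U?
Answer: -476759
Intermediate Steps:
U = 476759 (U = 186882 + 289877 = 476759)
-U = -1*476759 = -476759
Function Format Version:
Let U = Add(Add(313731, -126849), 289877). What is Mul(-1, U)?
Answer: -476759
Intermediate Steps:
U = 476759 (U = Add(186882, 289877) = 476759)
Mul(-1, U) = Mul(-1, 476759) = -476759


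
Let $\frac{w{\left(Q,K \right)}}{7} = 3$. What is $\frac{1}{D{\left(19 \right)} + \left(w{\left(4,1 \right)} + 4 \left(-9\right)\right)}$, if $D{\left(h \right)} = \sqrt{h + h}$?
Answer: $- \frac{15}{187} - \frac{\sqrt{38}}{187} \approx -0.11318$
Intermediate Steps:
$w{\left(Q,K \right)} = 21$ ($w{\left(Q,K \right)} = 7 \cdot 3 = 21$)
$D{\left(h \right)} = \sqrt{2} \sqrt{h}$ ($D{\left(h \right)} = \sqrt{2 h} = \sqrt{2} \sqrt{h}$)
$\frac{1}{D{\left(19 \right)} + \left(w{\left(4,1 \right)} + 4 \left(-9\right)\right)} = \frac{1}{\sqrt{2} \sqrt{19} + \left(21 + 4 \left(-9\right)\right)} = \frac{1}{\sqrt{38} + \left(21 - 36\right)} = \frac{1}{\sqrt{38} - 15} = \frac{1}{-15 + \sqrt{38}}$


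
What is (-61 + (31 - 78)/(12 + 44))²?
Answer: 11992369/3136 ≈ 3824.1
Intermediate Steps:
(-61 + (31 - 78)/(12 + 44))² = (-61 - 47/56)² = (-3463/56)² = 11992369/3136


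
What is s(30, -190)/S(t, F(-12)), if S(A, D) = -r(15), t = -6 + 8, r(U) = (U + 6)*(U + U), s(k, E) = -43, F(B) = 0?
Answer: 43/630 ≈ 0.068254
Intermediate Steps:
r(U) = 2*U*(6 + U) (r(U) = (6 + U)*(2*U) = 2*U*(6 + U))
t = 2
S(A, D) = -630 (S(A, D) = -2*15*(6 + 15) = -2*15*21 = -1*630 = -630)
s(30, -190)/S(t, F(-12)) = -43/(-630) = -43*(-1/630) = 43/630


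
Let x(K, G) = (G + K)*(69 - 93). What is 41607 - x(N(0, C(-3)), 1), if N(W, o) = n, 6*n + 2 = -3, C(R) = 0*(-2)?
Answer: 41611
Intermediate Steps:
C(R) = 0
n = -5/6 (n = -1/3 + (1/6)*(-3) = -1/3 - 1/2 = -5/6 ≈ -0.83333)
N(W, o) = -5/6
x(K, G) = -24*G - 24*K (x(K, G) = (G + K)*(-24) = -24*G - 24*K)
41607 - x(N(0, C(-3)), 1) = 41607 - (-24*1 - 24*(-5/6)) = 41607 - (-24 + 20) = 41607 - 1*(-4) = 41607 + 4 = 41611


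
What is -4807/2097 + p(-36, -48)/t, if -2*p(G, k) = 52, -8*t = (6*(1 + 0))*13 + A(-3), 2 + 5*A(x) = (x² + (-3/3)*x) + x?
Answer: 272501/832509 ≈ 0.32732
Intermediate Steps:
A(x) = -⅖ + x²/5 (A(x) = -⅖ + ((x² + (-3/3)*x) + x)/5 = -⅖ + ((x² + (-3*⅓)*x) + x)/5 = -⅖ + ((x² - x) + x)/5 = -⅖ + x²/5)
t = -397/40 (t = -((6*(1 + 0))*13 + (-⅖ + (⅕)*(-3)²))/8 = -((6*1)*13 + (-⅖ + (⅕)*9))/8 = -(6*13 + (-⅖ + 9/5))/8 = -(78 + 7/5)/8 = -⅛*397/5 = -397/40 ≈ -9.9250)
p(G, k) = -26 (p(G, k) = -½*52 = -26)
-4807/2097 + p(-36, -48)/t = -4807/2097 - 26/(-397/40) = -4807*1/2097 - 26*(-40/397) = -4807/2097 + 1040/397 = 272501/832509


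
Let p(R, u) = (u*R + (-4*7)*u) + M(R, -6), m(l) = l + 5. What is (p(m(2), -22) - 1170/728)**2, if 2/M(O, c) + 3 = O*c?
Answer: 336445241521/1587600 ≈ 2.1192e+5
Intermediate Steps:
M(O, c) = 2/(-3 + O*c)
m(l) = 5 + l
p(R, u) = -28*u + 2/(-3 - 6*R) + R*u (p(R, u) = (u*R + (-4*7)*u) + 2/(-3 + R*(-6)) = (R*u - 28*u) + 2/(-3 - 6*R) = (-28*u + R*u) + 2/(-3 - 6*R) = -28*u + 2/(-3 - 6*R) + R*u)
(p(m(2), -22) - 1170/728)**2 = ((-2 + 3*(-22)*(1 + 2*(5 + 2))*(-28 + (5 + 2)))/(3 + 6*(5 + 2)) - 1170/728)**2 = ((-2 + 3*(-22)*(1 + 2*7)*(-28 + 7))/(3 + 6*7) - 1170*1/728)**2 = ((-2 + 3*(-22)*(1 + 14)*(-21))/(3 + 42) - 45/28)**2 = ((-2 + 3*(-22)*15*(-21))/45 - 45/28)**2 = ((-2 + 20790)/45 - 45/28)**2 = ((1/45)*20788 - 45/28)**2 = (20788/45 - 45/28)**2 = (580039/1260)**2 = 336445241521/1587600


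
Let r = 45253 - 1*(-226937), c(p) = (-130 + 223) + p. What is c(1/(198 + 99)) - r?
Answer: -80812808/297 ≈ -2.7210e+5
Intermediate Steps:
c(p) = 93 + p
r = 272190 (r = 45253 + 226937 = 272190)
c(1/(198 + 99)) - r = (93 + 1/(198 + 99)) - 1*272190 = (93 + 1/297) - 272190 = 27622/297 - 272190 = -80812808/297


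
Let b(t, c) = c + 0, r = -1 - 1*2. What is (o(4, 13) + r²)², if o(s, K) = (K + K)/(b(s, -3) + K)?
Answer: 3364/25 ≈ 134.56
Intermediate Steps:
r = -3 (r = -1 - 2 = -3)
b(t, c) = c
o(s, K) = 2*K/(-3 + K) (o(s, K) = (K + K)/(-3 + K) = (2*K)/(-3 + K) = 2*K/(-3 + K))
(o(4, 13) + r²)² = (2*13/(-3 + 13) + (-3)²)² = (2*13/10 + 9)² = (2*13*(⅒) + 9)² = (13/5 + 9)² = (58/5)² = 3364/25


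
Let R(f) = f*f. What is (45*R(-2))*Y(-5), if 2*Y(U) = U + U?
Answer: -900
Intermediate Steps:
R(f) = f²
Y(U) = U (Y(U) = (U + U)/2 = (2*U)/2 = U)
(45*R(-2))*Y(-5) = (45*(-2)²)*(-5) = (45*4)*(-5) = 180*(-5) = -900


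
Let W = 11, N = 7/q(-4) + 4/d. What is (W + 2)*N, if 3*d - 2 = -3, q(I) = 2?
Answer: -221/2 ≈ -110.50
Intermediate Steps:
d = -⅓ (d = ⅔ + (⅓)*(-3) = ⅔ - 1 = -⅓ ≈ -0.33333)
N = -17/2 (N = 7/2 + 4/(-⅓) = 7*(½) + 4*(-3) = 7/2 - 12 = -17/2 ≈ -8.5000)
(W + 2)*N = (11 + 2)*(-17/2) = 13*(-17/2) = -221/2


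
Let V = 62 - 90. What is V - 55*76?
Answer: -4208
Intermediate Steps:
V = -28
V - 55*76 = -28 - 55*76 = -28 - 4180 = -4208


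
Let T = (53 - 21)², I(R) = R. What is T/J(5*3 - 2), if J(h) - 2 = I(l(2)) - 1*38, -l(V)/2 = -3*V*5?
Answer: 128/3 ≈ 42.667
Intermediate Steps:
l(V) = 30*V (l(V) = -2*(-3*V)*5 = -(-30)*V = 30*V)
T = 1024 (T = 32² = 1024)
J(h) = 24 (J(h) = 2 + (30*2 - 1*38) = 2 + (60 - 38) = 2 + 22 = 24)
T/J(5*3 - 2) = 1024/24 = 1024*(1/24) = 128/3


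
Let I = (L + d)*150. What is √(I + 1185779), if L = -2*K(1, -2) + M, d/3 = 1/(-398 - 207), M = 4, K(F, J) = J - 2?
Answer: √143696969/11 ≈ 1089.8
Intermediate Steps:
K(F, J) = -2 + J
d = -3/605 (d = 3/(-398 - 207) = 3/(-605) = 3*(-1/605) = -3/605 ≈ -0.0049587)
L = 12 (L = -2*(-2 - 2) + 4 = -2*(-4) + 4 = 8 + 4 = 12)
I = 217710/121 (I = (12 - 3/605)*150 = (7257/605)*150 = 217710/121 ≈ 1799.3)
√(I + 1185779) = √(217710/121 + 1185779) = √(143696969/121) = √143696969/11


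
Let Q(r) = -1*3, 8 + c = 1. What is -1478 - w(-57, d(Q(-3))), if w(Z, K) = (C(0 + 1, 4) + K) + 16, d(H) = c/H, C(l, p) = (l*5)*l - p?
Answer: -4492/3 ≈ -1497.3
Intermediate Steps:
c = -7 (c = -8 + 1 = -7)
C(l, p) = -p + 5*l² (C(l, p) = (5*l)*l - p = 5*l² - p = -p + 5*l²)
Q(r) = -3
d(H) = -7/H
w(Z, K) = 17 + K (w(Z, K) = ((-1*4 + 5*(0 + 1)²) + K) + 16 = ((-4 + 5*1²) + K) + 16 = ((-4 + 5*1) + K) + 16 = ((-4 + 5) + K) + 16 = (1 + K) + 16 = 17 + K)
-1478 - w(-57, d(Q(-3))) = -1478 - (17 - 7/(-3)) = -1478 - (17 - 7*(-⅓)) = -1478 - (17 + 7/3) = -1478 - 1*58/3 = -1478 - 58/3 = -4492/3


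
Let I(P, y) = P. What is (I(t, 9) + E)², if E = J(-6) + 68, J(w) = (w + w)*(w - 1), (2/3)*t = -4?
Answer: 21316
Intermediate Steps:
t = -6 (t = (3/2)*(-4) = -6)
J(w) = 2*w*(-1 + w) (J(w) = (2*w)*(-1 + w) = 2*w*(-1 + w))
E = 152 (E = 2*(-6)*(-1 - 6) + 68 = 2*(-6)*(-7) + 68 = 84 + 68 = 152)
(I(t, 9) + E)² = (-6 + 152)² = 146² = 21316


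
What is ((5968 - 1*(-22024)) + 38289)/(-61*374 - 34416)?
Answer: -66281/57230 ≈ -1.1582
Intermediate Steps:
((5968 - 1*(-22024)) + 38289)/(-61*374 - 34416) = ((5968 + 22024) + 38289)/(-22814 - 34416) = (27992 + 38289)/(-57230) = 66281*(-1/57230) = -66281/57230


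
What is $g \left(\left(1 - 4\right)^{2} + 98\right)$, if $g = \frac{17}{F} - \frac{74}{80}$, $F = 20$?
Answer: $- \frac{321}{40} \approx -8.025$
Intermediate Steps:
$g = - \frac{3}{40}$ ($g = \frac{17}{20} - \frac{74}{80} = 17 \cdot \frac{1}{20} - \frac{37}{40} = \frac{17}{20} - \frac{37}{40} = - \frac{3}{40} \approx -0.075$)
$g \left(\left(1 - 4\right)^{2} + 98\right) = - \frac{3 \left(\left(1 - 4\right)^{2} + 98\right)}{40} = - \frac{3 \left(\left(-3\right)^{2} + 98\right)}{40} = - \frac{3 \left(9 + 98\right)}{40} = \left(- \frac{3}{40}\right) 107 = - \frac{321}{40}$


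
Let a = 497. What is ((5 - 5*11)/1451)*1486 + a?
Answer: 646847/1451 ≈ 445.79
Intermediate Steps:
((5 - 5*11)/1451)*1486 + a = ((5 - 5*11)/1451)*1486 + 497 = ((5 - 55)*(1/1451))*1486 + 497 = -50*1/1451*1486 + 497 = -50/1451*1486 + 497 = -74300/1451 + 497 = 646847/1451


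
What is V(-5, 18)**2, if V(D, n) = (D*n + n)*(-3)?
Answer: 46656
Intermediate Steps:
V(D, n) = -3*n - 3*D*n (V(D, n) = (n + D*n)*(-3) = -3*n - 3*D*n)
V(-5, 18)**2 = (-3*18*(1 - 5))**2 = (-3*18*(-4))**2 = 216**2 = 46656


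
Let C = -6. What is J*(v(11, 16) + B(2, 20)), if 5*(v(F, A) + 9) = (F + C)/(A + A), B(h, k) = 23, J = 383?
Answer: 171967/32 ≈ 5374.0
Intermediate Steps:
v(F, A) = -9 + (-6 + F)/(10*A) (v(F, A) = -9 + ((F - 6)/(A + A))/5 = -9 + ((-6 + F)/((2*A)))/5 = -9 + ((-6 + F)*(1/(2*A)))/5 = -9 + ((-6 + F)/(2*A))/5 = -9 + (-6 + F)/(10*A))
J*(v(11, 16) + B(2, 20)) = 383*((⅒)*(-6 + 11 - 90*16)/16 + 23) = 383*((⅒)*(1/16)*(-6 + 11 - 1440) + 23) = 383*((⅒)*(1/16)*(-1435) + 23) = 383*(-287/32 + 23) = 383*(449/32) = 171967/32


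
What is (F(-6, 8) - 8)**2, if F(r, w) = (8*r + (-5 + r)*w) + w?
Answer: 18496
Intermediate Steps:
F(r, w) = w + 8*r + w*(-5 + r) (F(r, w) = (8*r + w*(-5 + r)) + w = w + 8*r + w*(-5 + r))
(F(-6, 8) - 8)**2 = ((-4*8 + 8*(-6) - 6*8) - 8)**2 = ((-32 - 48 - 48) - 8)**2 = (-128 - 8)**2 = (-136)**2 = 18496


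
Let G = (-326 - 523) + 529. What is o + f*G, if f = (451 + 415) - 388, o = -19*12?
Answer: -153188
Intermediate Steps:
o = -228
G = -320 (G = -849 + 529 = -320)
f = 478 (f = 866 - 388 = 478)
o + f*G = -228 + 478*(-320) = -228 - 152960 = -153188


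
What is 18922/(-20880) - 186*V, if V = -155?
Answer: 300975739/10440 ≈ 28829.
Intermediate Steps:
18922/(-20880) - 186*V = 18922/(-20880) - 186*(-155) = 18922*(-1/20880) - 1*(-28830) = -9461/10440 + 28830 = 300975739/10440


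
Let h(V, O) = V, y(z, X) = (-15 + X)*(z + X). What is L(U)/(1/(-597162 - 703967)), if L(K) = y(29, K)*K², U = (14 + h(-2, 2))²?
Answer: -602117367637248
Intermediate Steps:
y(z, X) = (-15 + X)*(X + z)
U = 144 (U = (14 - 2)² = 12² = 144)
L(K) = K²*(-435 + K² + 14*K) (L(K) = (K² - 15*K - 15*29 + K*29)*K² = (K² - 15*K - 435 + 29*K)*K² = (-435 + K² + 14*K)*K² = K²*(-435 + K² + 14*K))
L(U)/(1/(-597162 - 703967)) = (144²*(-435 + 144² + 14*144))/(1/(-597162 - 703967)) = (20736*(-435 + 20736 + 2016))/(1/(-1301129)) = (20736*22317)/(-1/1301129) = 462765312*(-1301129) = -602117367637248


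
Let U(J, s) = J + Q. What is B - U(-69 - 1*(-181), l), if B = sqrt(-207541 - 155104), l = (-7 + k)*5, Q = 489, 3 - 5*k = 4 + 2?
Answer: -601 + I*sqrt(362645) ≈ -601.0 + 602.2*I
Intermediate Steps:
k = -3/5 (k = 3/5 - (4 + 2)/5 = 3/5 - 1/5*6 = 3/5 - 6/5 = -3/5 ≈ -0.60000)
l = -38 (l = (-7 - 3/5)*5 = -38/5*5 = -38)
U(J, s) = 489 + J (U(J, s) = J + 489 = 489 + J)
B = I*sqrt(362645) (B = sqrt(-362645) = I*sqrt(362645) ≈ 602.2*I)
B - U(-69 - 1*(-181), l) = I*sqrt(362645) - (489 + (-69 - 1*(-181))) = I*sqrt(362645) - (489 + (-69 + 181)) = I*sqrt(362645) - (489 + 112) = I*sqrt(362645) - 1*601 = I*sqrt(362645) - 601 = -601 + I*sqrt(362645)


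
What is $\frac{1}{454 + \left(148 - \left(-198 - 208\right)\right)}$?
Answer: $\frac{1}{1008} \approx 0.00099206$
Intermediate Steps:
$\frac{1}{454 + \left(148 - \left(-198 - 208\right)\right)} = \frac{1}{454 + \left(148 - -406\right)} = \frac{1}{454 + \left(148 + 406\right)} = \frac{1}{454 + 554} = \frac{1}{1008}$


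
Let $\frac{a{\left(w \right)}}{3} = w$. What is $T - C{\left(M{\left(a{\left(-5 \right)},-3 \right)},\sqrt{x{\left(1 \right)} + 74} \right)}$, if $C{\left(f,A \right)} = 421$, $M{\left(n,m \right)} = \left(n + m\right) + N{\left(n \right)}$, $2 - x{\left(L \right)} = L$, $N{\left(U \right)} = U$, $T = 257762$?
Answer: $257341$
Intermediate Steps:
$a{\left(w \right)} = 3 w$
$x{\left(L \right)} = 2 - L$
$M{\left(n,m \right)} = m + 2 n$ ($M{\left(n,m \right)} = \left(n + m\right) + n = \left(m + n\right) + n = m + 2 n$)
$T - C{\left(M{\left(a{\left(-5 \right)},-3 \right)},\sqrt{x{\left(1 \right)} + 74} \right)} = 257762 - 421 = 257341$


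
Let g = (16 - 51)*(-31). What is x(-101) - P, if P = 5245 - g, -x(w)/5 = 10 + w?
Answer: -3705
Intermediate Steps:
g = 1085 (g = -35*(-31) = 1085)
x(w) = -50 - 5*w (x(w) = -5*(10 + w) = -50 - 5*w)
P = 4160 (P = 5245 - 1*1085 = 5245 - 1085 = 4160)
x(-101) - P = (-50 - 5*(-101)) - 1*4160 = (-50 + 505) - 4160 = 455 - 4160 = -3705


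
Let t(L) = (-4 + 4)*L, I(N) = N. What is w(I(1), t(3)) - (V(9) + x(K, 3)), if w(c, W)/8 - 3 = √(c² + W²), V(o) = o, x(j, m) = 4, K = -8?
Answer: 19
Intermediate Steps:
t(L) = 0 (t(L) = 0*L = 0)
w(c, W) = 24 + 8*√(W² + c²) (w(c, W) = 24 + 8*√(c² + W²) = 24 + 8*√(W² + c²))
w(I(1), t(3)) - (V(9) + x(K, 3)) = (24 + 8*√(0² + 1²)) - (9 + 4) = (24 + 8*√(0 + 1)) - 1*13 = (24 + 8*√1) - 13 = (24 + 8*1) - 13 = (24 + 8) - 13 = 32 - 13 = 19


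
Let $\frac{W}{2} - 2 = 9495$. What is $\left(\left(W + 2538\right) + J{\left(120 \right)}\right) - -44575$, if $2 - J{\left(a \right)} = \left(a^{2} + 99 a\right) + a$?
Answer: $39709$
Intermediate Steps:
$W = 18994$ ($W = 4 + 2 \cdot 9495 = 4 + 18990 = 18994$)
$J{\left(a \right)} = 2 - a^{2} - 100 a$ ($J{\left(a \right)} = 2 - \left(\left(a^{2} + 99 a\right) + a\right) = 2 - \left(a^{2} + 100 a\right) = 2 - a^{2} - 100 a$)
$\left(\left(W + 2538\right) + J{\left(120 \right)}\right) - -44575 = \left(\left(18994 + 2538\right) - 26398\right) - -44575 = \left(21532 - 26398\right) + 44575 = -4866 + 44575 = 39709$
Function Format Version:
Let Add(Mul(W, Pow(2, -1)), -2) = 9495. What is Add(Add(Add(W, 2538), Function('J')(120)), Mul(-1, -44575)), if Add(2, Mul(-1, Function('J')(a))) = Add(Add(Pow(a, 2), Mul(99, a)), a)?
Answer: 39709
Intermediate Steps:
W = 18994 (W = Add(4, Mul(2, 9495)) = Add(4, 18990) = 18994)
Function('J')(a) = Add(2, Mul(-1, Pow(a, 2)), Mul(-100, a)) (Function('J')(a) = Add(2, Mul(-1, Add(Add(Pow(a, 2), Mul(99, a)), a))) = Add(2, Mul(-1, Add(Pow(a, 2), Mul(100, a)))) = Add(2, Add(Mul(-1, Pow(a, 2)), Mul(-100, a))) = Add(2, Mul(-1, Pow(a, 2)), Mul(-100, a)))
Add(Add(Add(W, 2538), Function('J')(120)), Mul(-1, -44575)) = Add(Add(Add(18994, 2538), Add(2, Mul(-1, Pow(120, 2)), Mul(-100, 120))), Mul(-1, -44575)) = Add(Add(21532, Add(2, Mul(-1, 14400), -12000)), 44575) = Add(Add(21532, Add(2, -14400, -12000)), 44575) = Add(Add(21532, -26398), 44575) = Add(-4866, 44575) = 39709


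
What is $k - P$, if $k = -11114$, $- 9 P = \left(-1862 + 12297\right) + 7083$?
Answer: $- \frac{82508}{9} \approx -9167.6$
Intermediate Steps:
$P = - \frac{17518}{9}$ ($P = - \frac{\left(-1862 + 12297\right) + 7083}{9} = - \frac{10435 + 7083}{9} = \left(- \frac{1}{9}\right) 17518 = - \frac{17518}{9} \approx -1946.4$)
$k - P = -11114 - - \frac{17518}{9} = -11114 + \frac{17518}{9} = - \frac{82508}{9}$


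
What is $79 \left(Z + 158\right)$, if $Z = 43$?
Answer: $15879$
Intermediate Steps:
$79 \left(Z + 158\right) = 79 \left(43 + 158\right) = 79 \cdot 201 = 15879$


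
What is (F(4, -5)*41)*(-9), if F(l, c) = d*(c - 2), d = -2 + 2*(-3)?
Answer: -20664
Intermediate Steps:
d = -8 (d = -2 - 6 = -8)
F(l, c) = 16 - 8*c (F(l, c) = -8*(c - 2) = -8*(-2 + c) = 16 - 8*c)
(F(4, -5)*41)*(-9) = ((16 - 8*(-5))*41)*(-9) = ((16 + 40)*41)*(-9) = (56*41)*(-9) = 2296*(-9) = -20664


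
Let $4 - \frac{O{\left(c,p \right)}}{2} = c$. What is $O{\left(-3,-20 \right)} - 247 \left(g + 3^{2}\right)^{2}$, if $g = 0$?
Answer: $-19993$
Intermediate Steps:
$O{\left(c,p \right)} = 8 - 2 c$
$O{\left(-3,-20 \right)} - 247 \left(g + 3^{2}\right)^{2} = \left(8 - -6\right) - 247 \left(0 + 3^{2}\right)^{2} = \left(8 + 6\right) - 247 \left(0 + 9\right)^{2} = 14 - 247 \cdot 9^{2} = 14 - 20007 = -19993$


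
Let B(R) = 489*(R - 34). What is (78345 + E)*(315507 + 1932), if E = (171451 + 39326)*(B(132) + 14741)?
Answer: 4192733517132744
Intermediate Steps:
B(R) = -16626 + 489*R (B(R) = 489*(-34 + R) = -16626 + 489*R)
E = 13207919151 (E = (171451 + 39326)*((-16626 + 489*132) + 14741) = 210777*((-16626 + 64548) + 14741) = 210777*(47922 + 14741) = 210777*62663 = 13207919151)
(78345 + E)*(315507 + 1932) = (78345 + 13207919151)*(315507 + 1932) = 13207997496*317439 = 4192733517132744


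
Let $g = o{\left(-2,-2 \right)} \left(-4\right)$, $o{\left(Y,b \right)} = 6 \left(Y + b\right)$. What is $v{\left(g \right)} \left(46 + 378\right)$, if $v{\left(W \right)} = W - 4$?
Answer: $39008$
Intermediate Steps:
$o{\left(Y,b \right)} = 6 Y + 6 b$
$g = 96$ ($g = \left(6 \left(-2\right) + 6 \left(-2\right)\right) \left(-4\right) = \left(-12 - 12\right) \left(-4\right) = \left(-24\right) \left(-4\right) = 96$)
$v{\left(W \right)} = -4 + W$ ($v{\left(W \right)} = W - 4 = -4 + W$)
$v{\left(g \right)} \left(46 + 378\right) = \left(-4 + 96\right) \left(46 + 378\right) = 92 \cdot 424 = 39008$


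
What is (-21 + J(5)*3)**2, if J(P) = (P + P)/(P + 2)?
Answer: 13689/49 ≈ 279.37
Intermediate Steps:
J(P) = 2*P/(2 + P) (J(P) = (2*P)/(2 + P) = 2*P/(2 + P))
(-21 + J(5)*3)**2 = (-21 + (2*5/(2 + 5))*3)**2 = (-21 + (2*5/7)*3)**2 = (-21 + (2*5*(1/7))*3)**2 = (-21 + (10/7)*3)**2 = (-21 + 30/7)**2 = (-117/7)**2 = 13689/49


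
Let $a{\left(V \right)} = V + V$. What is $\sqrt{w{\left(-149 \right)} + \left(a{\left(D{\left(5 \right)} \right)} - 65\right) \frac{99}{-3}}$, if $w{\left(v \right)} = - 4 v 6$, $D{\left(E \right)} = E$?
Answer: $3 \sqrt{599} \approx 73.423$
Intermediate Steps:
$a{\left(V \right)} = 2 V$
$w{\left(v \right)} = - 24 v$
$\sqrt{w{\left(-149 \right)} + \left(a{\left(D{\left(5 \right)} \right)} - 65\right) \frac{99}{-3}} = \sqrt{\left(-24\right) \left(-149\right) + \left(2 \cdot 5 - 65\right) \frac{99}{-3}} = \sqrt{3576 + \left(10 - 65\right) 99 \left(- \frac{1}{3}\right)} = \sqrt{3576 + \left(10 - 65\right) \left(-33\right)} = \sqrt{3576 - -1815} = \sqrt{3576 + 1815} = \sqrt{5391} = 3 \sqrt{599}$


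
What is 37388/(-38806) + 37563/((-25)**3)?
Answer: -1020928639/303171875 ≈ -3.3675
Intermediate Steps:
37388/(-38806) + 37563/((-25)**3) = 37388*(-1/38806) + 37563/(-15625) = -18694/19403 + 37563*(-1/15625) = -18694/19403 - 37563/15625 = -1020928639/303171875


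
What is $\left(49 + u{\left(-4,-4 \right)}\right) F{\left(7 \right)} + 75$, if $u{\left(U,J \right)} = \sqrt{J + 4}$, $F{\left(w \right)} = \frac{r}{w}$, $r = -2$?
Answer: $61$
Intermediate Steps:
$F{\left(w \right)} = - \frac{2}{w}$
$u{\left(U,J \right)} = \sqrt{4 + J}$
$\left(49 + u{\left(-4,-4 \right)}\right) F{\left(7 \right)} + 75 = \left(49 + \sqrt{4 - 4}\right) \left(- \frac{2}{7}\right) + 75 = \left(49 + \sqrt{0}\right) \left(\left(-2\right) \frac{1}{7}\right) + 75 = \left(49 + 0\right) \left(- \frac{2}{7}\right) + 75 = 49 \left(- \frac{2}{7}\right) + 75 = -14 + 75 = 61$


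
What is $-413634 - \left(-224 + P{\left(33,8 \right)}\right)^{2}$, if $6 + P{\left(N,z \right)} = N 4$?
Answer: $-423238$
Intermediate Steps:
$P{\left(N,z \right)} = -6 + 4 N$ ($P{\left(N,z \right)} = -6 + N 4 = -6 + 4 N$)
$-413634 - \left(-224 + P{\left(33,8 \right)}\right)^{2} = -413634 - \left(-224 + \left(-6 + 4 \cdot 33\right)\right)^{2} = -413634 - \left(-224 + \left(-6 + 132\right)\right)^{2} = -413634 - \left(-224 + 126\right)^{2} = -413634 - \left(-98\right)^{2} = -413634 - 9604 = -423238$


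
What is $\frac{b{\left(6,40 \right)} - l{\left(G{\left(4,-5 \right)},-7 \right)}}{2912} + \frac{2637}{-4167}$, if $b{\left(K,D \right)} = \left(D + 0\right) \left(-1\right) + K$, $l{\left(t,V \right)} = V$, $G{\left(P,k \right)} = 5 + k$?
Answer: $- \frac{865717}{1348256} \approx -0.6421$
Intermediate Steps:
$b{\left(K,D \right)} = K - D$ ($b{\left(K,D \right)} = D \left(-1\right) + K = - D + K = K - D$)
$\frac{b{\left(6,40 \right)} - l{\left(G{\left(4,-5 \right)},-7 \right)}}{2912} + \frac{2637}{-4167} = \frac{\left(6 - 40\right) - -7}{2912} + \frac{2637}{-4167} = \left(\left(6 - 40\right) + 7\right) \frac{1}{2912} + 2637 \left(- \frac{1}{4167}\right) = \left(-34 + 7\right) \frac{1}{2912} - \frac{293}{463} = \left(-27\right) \frac{1}{2912} - \frac{293}{463} = - \frac{27}{2912} - \frac{293}{463} = - \frac{865717}{1348256}$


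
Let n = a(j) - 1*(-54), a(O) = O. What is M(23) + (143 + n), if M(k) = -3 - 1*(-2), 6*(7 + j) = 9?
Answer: 381/2 ≈ 190.50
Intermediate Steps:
j = -11/2 (j = -7 + (1/6)*9 = -7 + 3/2 = -11/2 ≈ -5.5000)
M(k) = -1 (M(k) = -3 + 2 = -1)
n = 97/2 (n = -11/2 - 1*(-54) = -11/2 + 54 = 97/2 ≈ 48.500)
M(23) + (143 + n) = -1 + (143 + 97/2) = -1 + 383/2 = 381/2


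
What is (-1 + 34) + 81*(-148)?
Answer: -11955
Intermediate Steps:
(-1 + 34) + 81*(-148) = 33 - 11988 = -11955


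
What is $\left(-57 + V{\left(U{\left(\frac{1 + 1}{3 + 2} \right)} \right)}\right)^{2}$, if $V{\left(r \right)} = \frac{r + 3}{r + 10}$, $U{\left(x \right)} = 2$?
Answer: $\frac{461041}{144} \approx 3201.7$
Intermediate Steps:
$V{\left(r \right)} = \frac{3 + r}{10 + r}$
$\left(-57 + V{\left(U{\left(\frac{1 + 1}{3 + 2} \right)} \right)}\right)^{2} = \left(-57 + \frac{3 + 2}{10 + 2}\right)^{2} = \left(-57 + \frac{1}{12} \cdot 5\right)^{2} = \left(-57 + \frac{5}{12}\right)^{2} = \left(- \frac{679}{12}\right)^{2} = \frac{461041}{144}$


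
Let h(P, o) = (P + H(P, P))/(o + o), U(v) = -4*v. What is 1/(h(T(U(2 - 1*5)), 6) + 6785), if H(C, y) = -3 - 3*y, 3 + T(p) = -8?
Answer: 12/81439 ≈ 0.00014735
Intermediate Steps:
T(p) = -11 (T(p) = -3 - 8 = -11)
h(P, o) = (-3 - 2*P)/(2*o) (h(P, o) = (P + (-3 - 3*P))/(o + o) = (-3 - 2*P)/((2*o)) = (-3 - 2*P)*(1/(2*o)) = (-3 - 2*P)/(2*o))
1/(h(T(U(2 - 1*5)), 6) + 6785) = 1/((-3/2 - 1*(-11))/6 + 6785) = 1/((-3/2 + 11)/6 + 6785) = 1/((⅙)*(19/2) + 6785) = 1/(19/12 + 6785) = 1/(81439/12) = 12/81439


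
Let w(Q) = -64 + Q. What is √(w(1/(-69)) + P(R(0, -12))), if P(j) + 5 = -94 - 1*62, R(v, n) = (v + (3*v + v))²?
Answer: I*√1071294/69 ≈ 15.0*I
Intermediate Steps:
R(v, n) = 25*v² (R(v, n) = (v + 4*v)² = (5*v)² = 25*v²)
P(j) = -161 (P(j) = -5 + (-94 - 1*62) = -5 + (-94 - 62) = -5 - 156 = -161)
√(w(1/(-69)) + P(R(0, -12))) = √((-64 + 1/(-69)) - 161) = √((-64 - 1/69) - 161) = √(-4417/69 - 161) = √(-15526/69) = I*√1071294/69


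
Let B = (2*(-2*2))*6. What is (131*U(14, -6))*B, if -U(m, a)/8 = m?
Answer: 704256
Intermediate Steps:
U(m, a) = -8*m
B = -48 (B = (2*(-4))*6 = -8*6 = -48)
(131*U(14, -6))*B = (131*(-8*14))*(-48) = (131*(-112))*(-48) = -14672*(-48) = 704256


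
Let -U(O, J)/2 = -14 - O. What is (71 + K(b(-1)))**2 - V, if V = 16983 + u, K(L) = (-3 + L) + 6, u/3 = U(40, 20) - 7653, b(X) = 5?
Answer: 11893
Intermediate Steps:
U(O, J) = 28 + 2*O (U(O, J) = -2*(-14 - O) = 28 + 2*O)
u = -22635 (u = 3*((28 + 2*40) - 7653) = 3*((28 + 80) - 7653) = 3*(108 - 7653) = 3*(-7545) = -22635)
K(L) = 3 + L
V = -5652 (V = 16983 - 22635 = -5652)
(71 + K(b(-1)))**2 - V = (71 + (3 + 5))**2 - 1*(-5652) = (71 + 8)**2 + 5652 = 79**2 + 5652 = 6241 + 5652 = 11893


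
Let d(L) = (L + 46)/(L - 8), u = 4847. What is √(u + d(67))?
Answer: √16879074/59 ≈ 69.634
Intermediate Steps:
d(L) = (46 + L)/(-8 + L)
√(u + d(67)) = √(4847 + (46 + 67)/(-8 + 67)) = √(4847 + 113/59) = √(286086/59) = √16879074/59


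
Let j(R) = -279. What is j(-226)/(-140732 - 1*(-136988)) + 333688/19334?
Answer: 69706781/4021472 ≈ 17.334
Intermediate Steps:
j(-226)/(-140732 - 1*(-136988)) + 333688/19334 = -279/(-140732 - 1*(-136988)) + 333688/19334 = -279/(-140732 + 136988) + 333688*(1/19334) = -279/(-3744) + 166844/9667 = -279*(-1/3744) + 166844/9667 = 31/416 + 166844/9667 = 69706781/4021472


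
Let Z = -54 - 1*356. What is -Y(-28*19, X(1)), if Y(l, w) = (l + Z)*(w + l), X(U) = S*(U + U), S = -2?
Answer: -504912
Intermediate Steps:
Z = -410 (Z = -54 - 356 = -410)
X(U) = -4*U (X(U) = -2*(U + U) = -4*U)
Y(l, w) = (-410 + l)*(l + w) (Y(l, w) = (l - 410)*(w + l) = (-410 + l)*(l + w))
-Y(-28*19, X(1)) = -((-28*19)² - (-11480)*19 - (-1640) + (-28*19)*(-4*1)) = -((-532)² - 410*(-532) - 410*(-4) - 532*(-4)) = -(283024 + 218120 + 1640 + 2128) = -1*504912 = -504912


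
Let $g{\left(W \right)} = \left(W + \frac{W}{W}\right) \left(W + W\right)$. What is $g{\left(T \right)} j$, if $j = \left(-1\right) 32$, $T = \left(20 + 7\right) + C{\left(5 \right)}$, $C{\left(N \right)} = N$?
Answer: $-67584$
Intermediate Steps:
$T = 32$ ($T = \left(20 + 7\right) + 5 = 27 + 5 = 32$)
$g{\left(W \right)} = 2 W \left(1 + W\right)$ ($g{\left(W \right)} = \left(W + 1\right) 2 W = \left(1 + W\right) 2 W = 2 W \left(1 + W\right)$)
$j = -32$
$g{\left(T \right)} j = 2 \cdot 32 \left(1 + 32\right) \left(-32\right) = 2 \cdot 32 \cdot 33 \left(-32\right) = 2112 \left(-32\right) = -67584$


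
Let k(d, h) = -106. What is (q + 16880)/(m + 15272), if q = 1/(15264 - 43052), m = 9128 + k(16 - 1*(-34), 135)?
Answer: 156353813/225027224 ≈ 0.69482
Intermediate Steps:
m = 9022 (m = 9128 - 106 = 9022)
q = -1/27788 (q = 1/(-27788) = -1/27788 ≈ -3.5987e-5)
(q + 16880)/(m + 15272) = (-1/27788 + 16880)/(9022 + 15272) = (469061439/27788)/24294 = (469061439/27788)*(1/24294) = 156353813/225027224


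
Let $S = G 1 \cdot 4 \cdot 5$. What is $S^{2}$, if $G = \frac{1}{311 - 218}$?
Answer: $\frac{400}{8649} \approx 0.046248$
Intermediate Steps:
$G = \frac{1}{93} \approx 0.010753$
$S = \frac{20}{93}$ ($S = \frac{1 \cdot 4 \cdot 5}{93} = \frac{4 \cdot 5}{93} = \frac{1}{93} \cdot 20 = \frac{20}{93} \approx 0.21505$)
$S^{2} = \left(\frac{20}{93}\right)^{2} = \frac{400}{8649}$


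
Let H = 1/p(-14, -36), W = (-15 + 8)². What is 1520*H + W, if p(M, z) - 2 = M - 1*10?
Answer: -221/11 ≈ -20.091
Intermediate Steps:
p(M, z) = -8 + M (p(M, z) = 2 + (M - 1*10) = 2 + (M - 10) = 2 + (-10 + M) = -8 + M)
W = 49 (W = (-7)² = 49)
H = -1/22 (H = 1/(-8 - 14) = 1/(-22) = -1/22 ≈ -0.045455)
1520*H + W = 1520*(-1/22) + 49 = -760/11 + 49 = -221/11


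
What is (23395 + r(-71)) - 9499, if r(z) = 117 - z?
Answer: 14084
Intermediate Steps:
(23395 + r(-71)) - 9499 = (23395 + (117 - 1*(-71))) - 9499 = (23395 + (117 + 71)) - 9499 = (23395 + 188) - 9499 = 23583 - 9499 = 14084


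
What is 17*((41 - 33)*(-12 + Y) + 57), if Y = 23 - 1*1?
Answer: 2329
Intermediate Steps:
Y = 22 (Y = 23 - 1 = 22)
17*((41 - 33)*(-12 + Y) + 57) = 17*((41 - 33)*(-12 + 22) + 57) = 17*(8*10 + 57) = 17*(80 + 57) = 17*137 = 2329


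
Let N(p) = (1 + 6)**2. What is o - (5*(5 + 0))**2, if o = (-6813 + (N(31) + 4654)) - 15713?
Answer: -18448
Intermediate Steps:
N(p) = 49 (N(p) = 7**2 = 49)
o = -17823 (o = (-6813 + (49 + 4654)) - 15713 = (-6813 + 4703) - 15713 = -2110 - 15713 = -17823)
o - (5*(5 + 0))**2 = -17823 - (5*(5 + 0))**2 = -17823 - (5*5)**2 = -17823 - 1*25**2 = -17823 - 1*625 = -17823 - 625 = -18448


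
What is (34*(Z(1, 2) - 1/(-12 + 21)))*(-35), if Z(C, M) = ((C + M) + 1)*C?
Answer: -41650/9 ≈ -4627.8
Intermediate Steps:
Z(C, M) = C*(1 + C + M) (Z(C, M) = (1 + C + M)*C = C*(1 + C + M))
(34*(Z(1, 2) - 1/(-12 + 21)))*(-35) = (34*(1*(1 + 1 + 2) - 1/(-12 + 21)))*(-35) = (34*(1*4 - 1/9))*(-35) = (34*(4 - 1*⅑))*(-35) = (34*(4 - ⅑))*(-35) = (34*(35/9))*(-35) = (1190/9)*(-35) = -41650/9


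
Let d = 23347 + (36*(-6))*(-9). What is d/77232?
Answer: 25291/77232 ≈ 0.32747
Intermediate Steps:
d = 25291 (d = 23347 - 216*(-9) = 23347 + 1944 = 25291)
d/77232 = 25291/77232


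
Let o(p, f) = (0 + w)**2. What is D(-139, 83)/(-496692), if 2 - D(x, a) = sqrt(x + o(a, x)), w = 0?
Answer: -1/248346 + I*sqrt(139)/496692 ≈ -4.0266e-6 + 2.3737e-5*I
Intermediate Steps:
o(p, f) = 0 (o(p, f) = (0 + 0)**2 = 0**2 = 0)
D(x, a) = 2 - sqrt(x) (D(x, a) = 2 - sqrt(x + 0) = 2 - sqrt(x))
D(-139, 83)/(-496692) = (2 - sqrt(-139))/(-496692) = (2 - I*sqrt(139))*(-1/496692) = -1/248346 + I*sqrt(139)/496692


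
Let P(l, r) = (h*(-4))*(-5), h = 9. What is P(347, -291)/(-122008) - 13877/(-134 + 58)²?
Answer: -211768087/88089776 ≈ -2.4040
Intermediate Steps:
P(l, r) = 180 (P(l, r) = (9*(-4))*(-5) = -36*(-5) = 180)
P(347, -291)/(-122008) - 13877/(-134 + 58)² = 180/(-122008) - 13877/(-134 + 58)² = 180*(-1/122008) - 13877/((-76)²) = -45/30502 - 13877/5776 = -211768087/88089776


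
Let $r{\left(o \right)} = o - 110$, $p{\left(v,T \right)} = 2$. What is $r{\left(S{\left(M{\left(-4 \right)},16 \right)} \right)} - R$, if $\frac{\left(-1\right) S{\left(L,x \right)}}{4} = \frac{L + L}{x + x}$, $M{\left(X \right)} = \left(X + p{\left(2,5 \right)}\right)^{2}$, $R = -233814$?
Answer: $233703$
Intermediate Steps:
$M{\left(X \right)} = \left(2 + X\right)^{2}$ ($M{\left(X \right)} = \left(X + 2\right)^{2} = \left(2 + X\right)^{2}$)
$S{\left(L,x \right)} = - \frac{4 L}{x}$ ($S{\left(L,x \right)} = - 4 \frac{L + L}{x + x} = - 4 \frac{2 L}{2 x} = - 4 \cdot 2 L \frac{1}{2 x} = - 4 \frac{L}{x} = - \frac{4 L}{x}$)
$r{\left(o \right)} = -110 + o$ ($r{\left(o \right)} = o - 110 = -110 + o$)
$r{\left(S{\left(M{\left(-4 \right)},16 \right)} \right)} - R = \left(-110 - \frac{4 \left(2 - 4\right)^{2}}{16}\right) - -233814 = \left(-110 - 4 \left(-2\right)^{2} \cdot \frac{1}{16}\right) + 233814 = \left(-110 - 16 \cdot \frac{1}{16}\right) + 233814 = \left(-110 - 1\right) + 233814 = -111 + 233814 = 233703$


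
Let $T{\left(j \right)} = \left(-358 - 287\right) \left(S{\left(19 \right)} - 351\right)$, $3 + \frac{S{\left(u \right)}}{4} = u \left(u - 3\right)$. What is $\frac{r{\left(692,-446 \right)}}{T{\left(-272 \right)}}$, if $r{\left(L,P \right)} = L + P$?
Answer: $- \frac{82}{183395} \approx -0.00044712$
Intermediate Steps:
$S{\left(u \right)} = -12 + 4 u \left(-3 + u\right)$ ($S{\left(u \right)} = -12 + 4 u \left(u - 3\right) = -12 + 4 u \left(-3 + u\right)$)
$T{\left(j \right)} = -550185$ ($T{\left(j \right)} = \left(-358 - 287\right) \left(\left(-12 - 228 + 4 \cdot 19^{2}\right) - 351\right) = - 645 \left(\left(-12 - 228 + 4 \cdot 361\right) - 351\right) = - 645 \left(\left(-12 - 228 + 1444\right) - 351\right) = - 645 \left(1204 - 351\right) = \left(-645\right) 853 = -550185$)
$\frac{r{\left(692,-446 \right)}}{T{\left(-272 \right)}} = \frac{692 - 446}{-550185} = 246 \left(- \frac{1}{550185}\right) = - \frac{82}{183395}$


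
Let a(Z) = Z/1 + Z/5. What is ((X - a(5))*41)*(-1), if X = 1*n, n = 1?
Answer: 205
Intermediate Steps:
X = 1 (X = 1*1 = 1)
a(Z) = 6*Z/5 (a(Z) = Z*1 + Z*(1/5) = Z + Z/5 = 6*Z/5)
((X - a(5))*41)*(-1) = ((1 - 6*5/5)*41)*(-1) = ((1 - 1*6)*41)*(-1) = ((1 - 6)*41)*(-1) = -5*41*(-1) = -205*(-1) = 205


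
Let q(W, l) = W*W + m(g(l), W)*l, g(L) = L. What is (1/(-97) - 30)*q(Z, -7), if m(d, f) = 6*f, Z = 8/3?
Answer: 2747984/873 ≈ 3147.7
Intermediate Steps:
Z = 8/3 (Z = 8*(1/3) = 8/3 ≈ 2.6667)
q(W, l) = W**2 + 6*W*l (q(W, l) = W*W + (6*W)*l = W**2 + 6*W*l)
(1/(-97) - 30)*q(Z, -7) = (1/(-97) - 30)*(8*(8/3 + 6*(-7))/3) = (-1/97 - 30)*(8*(8/3 - 42)/3) = -23288*(-118)/(291*3) = -2911/97*(-944/9) = 2747984/873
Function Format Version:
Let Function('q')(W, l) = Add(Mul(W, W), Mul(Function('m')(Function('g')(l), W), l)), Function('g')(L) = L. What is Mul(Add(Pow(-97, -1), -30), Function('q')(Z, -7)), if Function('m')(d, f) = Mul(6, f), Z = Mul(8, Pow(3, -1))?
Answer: Rational(2747984, 873) ≈ 3147.7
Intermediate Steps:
Z = Rational(8, 3) (Z = Mul(8, Rational(1, 3)) = Rational(8, 3) ≈ 2.6667)
Function('q')(W, l) = Add(Pow(W, 2), Mul(6, W, l)) (Function('q')(W, l) = Add(Mul(W, W), Mul(Mul(6, W), l)) = Add(Pow(W, 2), Mul(6, W, l)))
Mul(Add(Pow(-97, -1), -30), Function('q')(Z, -7)) = Mul(Add(Pow(-97, -1), -30), Mul(Rational(8, 3), Add(Rational(8, 3), Mul(6, -7)))) = Mul(Add(Rational(-1, 97), -30), Mul(Rational(8, 3), Add(Rational(8, 3), -42))) = Mul(Rational(-2911, 97), Mul(Rational(8, 3), Rational(-118, 3))) = Mul(Rational(-2911, 97), Rational(-944, 9)) = Rational(2747984, 873)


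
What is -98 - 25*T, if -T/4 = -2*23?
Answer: -4698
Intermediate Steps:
T = 184 (T = -(-8)*23 = -4*(-46) = 184)
-98 - 25*T = -98 - 25*184 = -98 - 4600 = -4698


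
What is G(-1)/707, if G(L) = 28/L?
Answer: -4/101 ≈ -0.039604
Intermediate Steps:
G(-1)/707 = (28/(-1))/707 = (28*(-1))*(1/707) = -28*1/707 = -4/101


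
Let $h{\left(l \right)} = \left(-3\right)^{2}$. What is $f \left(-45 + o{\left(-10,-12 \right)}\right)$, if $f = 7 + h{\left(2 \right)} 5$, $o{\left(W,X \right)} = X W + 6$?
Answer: $4212$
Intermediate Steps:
$h{\left(l \right)} = 9$
$o{\left(W,X \right)} = 6 + W X$ ($o{\left(W,X \right)} = W X + 6 = 6 + W X$)
$f = 52$ ($f = 7 + 9 \cdot 5 = 7 + 45 = 52$)
$f \left(-45 + o{\left(-10,-12 \right)}\right) = 52 \left(-45 + \left(6 - -120\right)\right) = 52 \left(-45 + \left(6 + 120\right)\right) = 52 \left(-45 + 126\right) = 52 \cdot 81 = 4212$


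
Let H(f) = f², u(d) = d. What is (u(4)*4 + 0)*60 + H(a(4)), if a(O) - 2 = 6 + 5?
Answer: 1129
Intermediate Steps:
a(O) = 13 (a(O) = 2 + (6 + 5) = 2 + 11 = 13)
(u(4)*4 + 0)*60 + H(a(4)) = (4*4 + 0)*60 + 13² = (16 + 0)*60 + 169 = 16*60 + 169 = 960 + 169 = 1129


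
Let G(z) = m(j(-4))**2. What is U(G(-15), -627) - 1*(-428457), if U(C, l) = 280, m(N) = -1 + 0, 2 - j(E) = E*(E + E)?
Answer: 428737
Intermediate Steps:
j(E) = 2 - 2*E**2 (j(E) = 2 - E*(E + E) = 2 - E*2*E = 2 - 2*E**2)
m(N) = -1
G(z) = 1 (G(z) = (-1)**2 = 1)
U(G(-15), -627) - 1*(-428457) = 280 - 1*(-428457) = 280 + 428457 = 428737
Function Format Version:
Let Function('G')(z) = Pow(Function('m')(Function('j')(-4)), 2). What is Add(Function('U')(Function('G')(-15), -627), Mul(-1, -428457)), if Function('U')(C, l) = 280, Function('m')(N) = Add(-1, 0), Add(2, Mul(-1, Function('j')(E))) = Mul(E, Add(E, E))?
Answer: 428737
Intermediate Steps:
Function('j')(E) = Add(2, Mul(-2, Pow(E, 2))) (Function('j')(E) = Add(2, Mul(-1, Mul(E, Add(E, E)))) = Add(2, Mul(-1, Mul(E, Mul(2, E)))) = Add(2, Mul(-1, Mul(2, Pow(E, 2)))) = Add(2, Mul(-2, Pow(E, 2))))
Function('m')(N) = -1
Function('G')(z) = 1 (Function('G')(z) = Pow(-1, 2) = 1)
Add(Function('U')(Function('G')(-15), -627), Mul(-1, -428457)) = Add(280, Mul(-1, -428457)) = Add(280, 428457) = 428737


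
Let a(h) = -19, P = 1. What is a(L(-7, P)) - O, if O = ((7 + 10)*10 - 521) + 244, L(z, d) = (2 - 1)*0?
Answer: 88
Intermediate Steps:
L(z, d) = 0 (L(z, d) = 1*0 = 0)
O = -107 (O = (17*10 - 521) + 244 = (170 - 521) + 244 = -351 + 244 = -107)
a(L(-7, P)) - O = -19 - 1*(-107) = -19 + 107 = 88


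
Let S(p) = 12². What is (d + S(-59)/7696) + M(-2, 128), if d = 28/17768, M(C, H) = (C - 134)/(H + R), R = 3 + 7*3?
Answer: -35498679/40595438 ≈ -0.87445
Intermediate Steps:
R = 24 (R = 3 + 21 = 24)
S(p) = 144
M(C, H) = (-134 + C)/(24 + H) (M(C, H) = (C - 134)/(H + 24) = (-134 + C)/(24 + H))
d = 7/4442 (d = 28*(1/17768) = 7/4442 ≈ 0.0015759)
(d + S(-59)/7696) + M(-2, 128) = (7/4442 + 144/7696) + (-134 - 2)/(24 + 128) = (7/4442 + 144*(1/7696)) - 136/152 = (7/4442 + 9/481) + (1/152)*(-136) = 43345/2136602 - 17/19 = -35498679/40595438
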